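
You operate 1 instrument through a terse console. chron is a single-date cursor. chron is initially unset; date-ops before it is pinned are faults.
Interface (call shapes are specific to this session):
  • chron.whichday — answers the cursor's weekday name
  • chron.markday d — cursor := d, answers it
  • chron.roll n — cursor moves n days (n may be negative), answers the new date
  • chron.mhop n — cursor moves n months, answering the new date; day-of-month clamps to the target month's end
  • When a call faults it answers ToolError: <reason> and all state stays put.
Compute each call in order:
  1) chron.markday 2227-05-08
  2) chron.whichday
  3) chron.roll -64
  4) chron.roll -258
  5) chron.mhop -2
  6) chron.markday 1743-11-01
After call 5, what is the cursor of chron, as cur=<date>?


;; chron.markday(d: 2227-05-08) ~> 2227-05-08
;; chron.whichday() ~> Tuesday
;; chron.roll(n: -64) ~> 2227-03-05
;; chron.roll(n: -258) ~> 2226-06-20
;; chron.mhop(n: -2) ~> 2226-04-20
;; chron.markday(d: 1743-11-01) ~> 1743-11-01

Answer: cur=2226-04-20


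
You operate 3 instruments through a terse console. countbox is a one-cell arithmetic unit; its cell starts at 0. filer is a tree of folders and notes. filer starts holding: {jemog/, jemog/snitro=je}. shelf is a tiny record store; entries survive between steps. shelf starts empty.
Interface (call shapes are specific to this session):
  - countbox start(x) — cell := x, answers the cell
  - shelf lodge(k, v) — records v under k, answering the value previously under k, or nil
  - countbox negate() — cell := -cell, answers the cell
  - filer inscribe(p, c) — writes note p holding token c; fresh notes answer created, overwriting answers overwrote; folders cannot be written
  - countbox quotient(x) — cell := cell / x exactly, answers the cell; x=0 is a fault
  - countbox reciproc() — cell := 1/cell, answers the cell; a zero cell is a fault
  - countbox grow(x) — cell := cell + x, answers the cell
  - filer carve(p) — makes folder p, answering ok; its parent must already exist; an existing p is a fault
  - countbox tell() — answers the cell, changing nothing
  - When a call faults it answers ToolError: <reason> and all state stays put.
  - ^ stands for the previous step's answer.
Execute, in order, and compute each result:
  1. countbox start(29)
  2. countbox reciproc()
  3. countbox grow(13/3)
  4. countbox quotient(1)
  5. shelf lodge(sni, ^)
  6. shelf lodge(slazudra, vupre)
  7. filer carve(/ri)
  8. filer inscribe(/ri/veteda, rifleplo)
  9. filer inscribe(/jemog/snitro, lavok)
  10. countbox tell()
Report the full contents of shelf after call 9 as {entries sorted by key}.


Step: countbox start[x=29]
Result: 29
Step: countbox reciproc[]
Result: 1/29
Step: countbox grow[x=13/3]
Result: 380/87
Step: countbox quotient[x=1]
Result: 380/87
Step: shelf lodge[k=sni; v=^]
Result: nil
Step: shelf lodge[k=slazudra; v=vupre]
Result: nil
Step: filer carve[p=/ri]
Result: ok
Step: filer inscribe[p=/ri/veteda; c=rifleplo]
Result: created
Step: filer inscribe[p=/jemog/snitro; c=lavok]
Result: overwrote
Step: countbox tell[]
Result: 380/87

Answer: {slazudra=vupre, sni=380/87}


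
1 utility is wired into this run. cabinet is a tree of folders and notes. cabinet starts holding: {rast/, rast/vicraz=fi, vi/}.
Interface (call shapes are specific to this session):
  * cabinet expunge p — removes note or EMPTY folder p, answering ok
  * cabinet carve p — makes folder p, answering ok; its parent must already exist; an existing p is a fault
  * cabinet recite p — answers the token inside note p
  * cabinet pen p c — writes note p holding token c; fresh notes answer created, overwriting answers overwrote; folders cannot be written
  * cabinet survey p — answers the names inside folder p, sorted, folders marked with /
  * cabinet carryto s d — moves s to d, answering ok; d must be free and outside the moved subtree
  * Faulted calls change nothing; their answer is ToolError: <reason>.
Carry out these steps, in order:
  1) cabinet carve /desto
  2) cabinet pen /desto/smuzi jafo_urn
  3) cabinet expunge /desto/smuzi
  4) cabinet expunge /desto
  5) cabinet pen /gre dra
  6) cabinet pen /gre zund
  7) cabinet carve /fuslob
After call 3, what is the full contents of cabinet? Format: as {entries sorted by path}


~$ cabinet carve p→/desto
:: ok
~$ cabinet pen p→/desto/smuzi c→jafo_urn
:: created
~$ cabinet expunge p→/desto/smuzi
:: ok
~$ cabinet expunge p→/desto
:: ok
~$ cabinet pen p→/gre c→dra
:: created
~$ cabinet pen p→/gre c→zund
:: overwrote
~$ cabinet carve p→/fuslob
:: ok

Answer: {desto/, rast/, rast/vicraz=fi, vi/}


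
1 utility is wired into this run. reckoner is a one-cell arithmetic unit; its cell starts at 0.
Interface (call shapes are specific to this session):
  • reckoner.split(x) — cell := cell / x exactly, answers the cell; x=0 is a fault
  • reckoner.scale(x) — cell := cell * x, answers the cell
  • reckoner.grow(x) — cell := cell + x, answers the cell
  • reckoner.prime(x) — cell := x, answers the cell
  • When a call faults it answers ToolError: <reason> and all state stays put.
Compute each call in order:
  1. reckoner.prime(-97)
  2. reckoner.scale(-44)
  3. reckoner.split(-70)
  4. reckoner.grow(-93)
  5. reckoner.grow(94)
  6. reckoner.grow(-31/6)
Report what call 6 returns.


Answer: -13679/210

Derivation:
% prime(x=-97) ~> -97
% scale(x=-44) ~> 4268
% split(x=-70) ~> -2134/35
% grow(x=-93) ~> -5389/35
% grow(x=94) ~> -2099/35
% grow(x=-31/6) ~> -13679/210


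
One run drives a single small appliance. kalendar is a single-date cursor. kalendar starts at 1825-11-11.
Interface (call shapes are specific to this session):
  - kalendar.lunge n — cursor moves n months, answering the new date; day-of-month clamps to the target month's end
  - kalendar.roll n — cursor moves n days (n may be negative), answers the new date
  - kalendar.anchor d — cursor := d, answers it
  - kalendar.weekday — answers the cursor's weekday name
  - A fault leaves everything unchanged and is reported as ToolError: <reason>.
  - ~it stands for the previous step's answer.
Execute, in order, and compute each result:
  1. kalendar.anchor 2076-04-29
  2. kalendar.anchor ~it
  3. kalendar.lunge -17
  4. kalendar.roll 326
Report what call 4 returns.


Now I run kalendar.anchor using d: 2076-04-29: 2076-04-29.
Invoking kalendar.anchor using d: ~it, and see 2076-04-29.
I use kalendar.lunge using n: -17, → 2074-11-29.
I run kalendar.roll using n: 326, which returns 2075-10-21.

Answer: 2075-10-21


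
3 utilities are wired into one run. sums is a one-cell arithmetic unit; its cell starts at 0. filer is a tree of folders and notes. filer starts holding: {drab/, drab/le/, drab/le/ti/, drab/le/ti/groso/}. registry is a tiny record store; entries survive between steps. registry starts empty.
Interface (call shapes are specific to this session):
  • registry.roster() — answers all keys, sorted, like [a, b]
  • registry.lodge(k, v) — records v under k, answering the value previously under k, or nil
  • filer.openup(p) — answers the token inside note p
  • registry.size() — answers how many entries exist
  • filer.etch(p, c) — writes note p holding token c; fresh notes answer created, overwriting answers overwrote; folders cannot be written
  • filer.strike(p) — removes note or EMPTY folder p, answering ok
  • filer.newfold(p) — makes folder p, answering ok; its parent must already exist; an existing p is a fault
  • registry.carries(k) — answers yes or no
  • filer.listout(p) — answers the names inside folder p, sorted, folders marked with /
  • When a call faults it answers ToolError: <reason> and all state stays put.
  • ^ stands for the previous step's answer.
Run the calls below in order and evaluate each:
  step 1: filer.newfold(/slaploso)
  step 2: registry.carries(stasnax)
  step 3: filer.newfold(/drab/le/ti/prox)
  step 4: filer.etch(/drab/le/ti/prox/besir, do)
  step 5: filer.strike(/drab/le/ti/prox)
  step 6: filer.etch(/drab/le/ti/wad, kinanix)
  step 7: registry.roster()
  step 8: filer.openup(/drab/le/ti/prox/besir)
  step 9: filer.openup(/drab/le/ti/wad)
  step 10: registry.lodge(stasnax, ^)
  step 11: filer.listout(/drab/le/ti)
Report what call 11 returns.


Next I call filer.newfold with p=/slaploso, → ok.
I use registry.carries with k=stasnax, and see no.
I use filer.newfold with p=/drab/le/ti/prox, which returns ok.
Then filer.etch with p=/drab/le/ti/prox/besir, c=do, giving created.
Calling filer.strike with p=/drab/le/ti/prox, yielding ToolError: not empty.
I run filer.etch with p=/drab/le/ti/wad, c=kinanix, and see created.
Now I run registry.roster, and see [].
I try filer.openup with p=/drab/le/ti/prox/besir, and get do.
Next I call filer.openup with p=/drab/le/ti/wad, which returns kinanix.
Now I run registry.lodge with k=stasnax, v=^, giving nil.
I invoke filer.listout with p=/drab/le/ti, and see [groso/, prox/, wad].

Answer: [groso/, prox/, wad]


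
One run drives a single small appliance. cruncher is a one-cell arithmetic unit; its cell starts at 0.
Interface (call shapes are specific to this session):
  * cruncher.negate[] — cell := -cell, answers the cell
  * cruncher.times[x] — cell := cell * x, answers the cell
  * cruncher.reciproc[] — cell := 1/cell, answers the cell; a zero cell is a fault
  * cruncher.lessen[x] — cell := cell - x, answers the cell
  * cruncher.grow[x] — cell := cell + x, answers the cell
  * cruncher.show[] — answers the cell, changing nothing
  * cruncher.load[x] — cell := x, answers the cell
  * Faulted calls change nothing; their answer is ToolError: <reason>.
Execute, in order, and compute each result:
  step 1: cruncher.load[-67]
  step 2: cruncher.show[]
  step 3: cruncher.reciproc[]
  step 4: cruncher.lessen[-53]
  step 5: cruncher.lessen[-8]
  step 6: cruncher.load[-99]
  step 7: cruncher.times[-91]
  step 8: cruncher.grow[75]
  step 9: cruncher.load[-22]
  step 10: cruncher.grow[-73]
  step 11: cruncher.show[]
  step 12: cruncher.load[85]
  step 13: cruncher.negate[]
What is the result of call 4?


I use cruncher.load passing x=-67, and observe -67.
Now I run cruncher.show(), and see -67.
I try cruncher.reciproc(), → -1/67.
Now I run cruncher.lessen passing x=-53, yielding 3550/67.
I try cruncher.lessen passing x=-8: 4086/67.
I run cruncher.load passing x=-99, and get -99.
Calling cruncher.times passing x=-91, → 9009.
I use cruncher.grow passing x=75, giving 9084.
Calling cruncher.load passing x=-22, which returns -22.
I use cruncher.grow passing x=-73, → -95.
I call cruncher.show, yielding -95.
I use cruncher.load passing x=85, and see 85.
I use cruncher.negate(), and observe -85.

Answer: 3550/67


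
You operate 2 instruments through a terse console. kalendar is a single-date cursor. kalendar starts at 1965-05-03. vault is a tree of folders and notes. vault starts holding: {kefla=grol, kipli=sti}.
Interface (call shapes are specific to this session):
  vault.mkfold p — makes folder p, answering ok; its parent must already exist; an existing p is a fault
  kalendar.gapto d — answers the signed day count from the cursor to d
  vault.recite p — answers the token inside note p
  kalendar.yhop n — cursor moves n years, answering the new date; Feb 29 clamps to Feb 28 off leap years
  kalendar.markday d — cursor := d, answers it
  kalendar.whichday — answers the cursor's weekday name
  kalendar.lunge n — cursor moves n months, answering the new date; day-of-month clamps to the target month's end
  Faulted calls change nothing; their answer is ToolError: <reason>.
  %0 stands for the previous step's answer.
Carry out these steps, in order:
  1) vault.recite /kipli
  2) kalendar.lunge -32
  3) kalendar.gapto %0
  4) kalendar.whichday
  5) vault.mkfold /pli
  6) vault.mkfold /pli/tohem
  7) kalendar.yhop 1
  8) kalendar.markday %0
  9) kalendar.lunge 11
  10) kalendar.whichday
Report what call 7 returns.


CALL vault.recite[p: /kipli]
RET  sti
CALL kalendar.lunge[n: -32]
RET  1962-09-03
CALL kalendar.gapto[d: %0]
RET  0
CALL kalendar.whichday[]
RET  Monday
CALL vault.mkfold[p: /pli]
RET  ok
CALL vault.mkfold[p: /pli/tohem]
RET  ok
CALL kalendar.yhop[n: 1]
RET  1963-09-03
CALL kalendar.markday[d: %0]
RET  1963-09-03
CALL kalendar.lunge[n: 11]
RET  1964-08-03
CALL kalendar.whichday[]
RET  Monday

Answer: 1963-09-03


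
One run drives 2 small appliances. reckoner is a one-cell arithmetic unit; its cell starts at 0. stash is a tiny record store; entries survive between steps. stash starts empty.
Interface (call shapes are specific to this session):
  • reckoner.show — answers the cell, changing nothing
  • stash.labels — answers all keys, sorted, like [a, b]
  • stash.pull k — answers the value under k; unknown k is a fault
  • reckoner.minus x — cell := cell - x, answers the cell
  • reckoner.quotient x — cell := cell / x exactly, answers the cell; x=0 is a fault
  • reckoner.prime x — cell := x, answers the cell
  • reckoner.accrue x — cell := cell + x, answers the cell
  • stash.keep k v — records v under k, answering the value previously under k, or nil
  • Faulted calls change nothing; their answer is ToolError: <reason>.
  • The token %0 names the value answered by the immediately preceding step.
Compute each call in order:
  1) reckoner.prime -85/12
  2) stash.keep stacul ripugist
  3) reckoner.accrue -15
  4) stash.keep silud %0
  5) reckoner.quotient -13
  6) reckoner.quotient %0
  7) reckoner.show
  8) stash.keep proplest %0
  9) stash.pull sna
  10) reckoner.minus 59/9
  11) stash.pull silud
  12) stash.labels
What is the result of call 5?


→ reckoner.prime(x→-85/12)
← -85/12
→ stash.keep(k→stacul, v→ripugist)
← nil
→ reckoner.accrue(x→-15)
← -265/12
→ stash.keep(k→silud, v→%0)
← nil
→ reckoner.quotient(x→-13)
← 265/156
→ reckoner.quotient(x→%0)
← 1
→ reckoner.show()
← 1
→ stash.keep(k→proplest, v→%0)
← nil
→ stash.pull(k→sna)
← ToolError: no such key sna
→ reckoner.minus(x→59/9)
← -50/9
→ stash.pull(k→silud)
← -265/12
→ stash.labels()
← [proplest, silud, stacul]

Answer: 265/156


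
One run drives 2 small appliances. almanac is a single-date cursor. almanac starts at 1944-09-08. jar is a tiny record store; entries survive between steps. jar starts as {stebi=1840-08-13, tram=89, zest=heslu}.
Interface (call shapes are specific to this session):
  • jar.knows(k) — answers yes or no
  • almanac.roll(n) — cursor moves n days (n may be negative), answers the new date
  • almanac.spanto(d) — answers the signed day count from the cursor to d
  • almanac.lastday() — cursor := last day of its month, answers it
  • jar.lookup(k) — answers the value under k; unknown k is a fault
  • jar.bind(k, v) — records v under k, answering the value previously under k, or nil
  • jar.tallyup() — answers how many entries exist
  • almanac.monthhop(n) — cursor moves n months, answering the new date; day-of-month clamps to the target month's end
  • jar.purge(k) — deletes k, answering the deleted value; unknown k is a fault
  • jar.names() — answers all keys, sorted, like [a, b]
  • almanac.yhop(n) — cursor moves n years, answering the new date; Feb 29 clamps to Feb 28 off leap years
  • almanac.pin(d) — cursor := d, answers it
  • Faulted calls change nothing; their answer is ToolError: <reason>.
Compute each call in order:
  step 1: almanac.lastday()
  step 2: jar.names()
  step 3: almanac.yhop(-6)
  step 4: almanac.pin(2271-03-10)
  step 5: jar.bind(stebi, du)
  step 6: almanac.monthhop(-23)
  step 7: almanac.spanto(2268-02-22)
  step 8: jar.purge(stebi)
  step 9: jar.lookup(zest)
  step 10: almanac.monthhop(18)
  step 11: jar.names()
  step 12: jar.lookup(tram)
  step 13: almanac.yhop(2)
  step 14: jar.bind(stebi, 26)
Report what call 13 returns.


Answer: 2272-10-10

Derivation:
# almanac.lastday() ~> 1944-09-30
# jar.names() ~> [stebi, tram, zest]
# almanac.yhop(n='-6') ~> 1938-09-30
# almanac.pin(d='2271-03-10') ~> 2271-03-10
# jar.bind(k='stebi', v='du') ~> 1840-08-13
# almanac.monthhop(n='-23') ~> 2269-04-10
# almanac.spanto(d='2268-02-22') ~> -413
# jar.purge(k='stebi') ~> du
# jar.lookup(k='zest') ~> heslu
# almanac.monthhop(n='18') ~> 2270-10-10
# jar.names() ~> [tram, zest]
# jar.lookup(k='tram') ~> 89
# almanac.yhop(n='2') ~> 2272-10-10
# jar.bind(k='stebi', v='26') ~> nil


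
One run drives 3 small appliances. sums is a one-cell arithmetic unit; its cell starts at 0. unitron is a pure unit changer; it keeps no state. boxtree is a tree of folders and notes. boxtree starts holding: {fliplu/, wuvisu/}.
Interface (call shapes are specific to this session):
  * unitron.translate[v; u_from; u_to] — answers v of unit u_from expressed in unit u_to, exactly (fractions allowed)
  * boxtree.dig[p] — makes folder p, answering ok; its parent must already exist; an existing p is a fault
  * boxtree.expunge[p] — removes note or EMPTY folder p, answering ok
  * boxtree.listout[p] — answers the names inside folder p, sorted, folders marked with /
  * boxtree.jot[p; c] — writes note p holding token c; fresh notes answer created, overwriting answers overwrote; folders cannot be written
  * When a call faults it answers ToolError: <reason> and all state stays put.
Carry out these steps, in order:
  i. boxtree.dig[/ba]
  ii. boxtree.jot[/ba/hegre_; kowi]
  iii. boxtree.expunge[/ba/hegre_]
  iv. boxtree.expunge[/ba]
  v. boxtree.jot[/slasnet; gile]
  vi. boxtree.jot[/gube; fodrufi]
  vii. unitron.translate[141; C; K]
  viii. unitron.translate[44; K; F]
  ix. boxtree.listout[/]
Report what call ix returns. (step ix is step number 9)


Answer: [fliplu/, gube, slasnet, wuvisu/]

Derivation:
Step: boxtree.dig[p: /ba]
Result: ok
Step: boxtree.jot[p: /ba/hegre_; c: kowi]
Result: created
Step: boxtree.expunge[p: /ba/hegre_]
Result: ok
Step: boxtree.expunge[p: /ba]
Result: ok
Step: boxtree.jot[p: /slasnet; c: gile]
Result: created
Step: boxtree.jot[p: /gube; c: fodrufi]
Result: created
Step: unitron.translate[v: 141; u_from: C; u_to: K]
Result: 8283/20
Step: unitron.translate[v: 44; u_from: K; u_to: F]
Result: -38047/100
Step: boxtree.listout[p: /]
Result: [fliplu/, gube, slasnet, wuvisu/]


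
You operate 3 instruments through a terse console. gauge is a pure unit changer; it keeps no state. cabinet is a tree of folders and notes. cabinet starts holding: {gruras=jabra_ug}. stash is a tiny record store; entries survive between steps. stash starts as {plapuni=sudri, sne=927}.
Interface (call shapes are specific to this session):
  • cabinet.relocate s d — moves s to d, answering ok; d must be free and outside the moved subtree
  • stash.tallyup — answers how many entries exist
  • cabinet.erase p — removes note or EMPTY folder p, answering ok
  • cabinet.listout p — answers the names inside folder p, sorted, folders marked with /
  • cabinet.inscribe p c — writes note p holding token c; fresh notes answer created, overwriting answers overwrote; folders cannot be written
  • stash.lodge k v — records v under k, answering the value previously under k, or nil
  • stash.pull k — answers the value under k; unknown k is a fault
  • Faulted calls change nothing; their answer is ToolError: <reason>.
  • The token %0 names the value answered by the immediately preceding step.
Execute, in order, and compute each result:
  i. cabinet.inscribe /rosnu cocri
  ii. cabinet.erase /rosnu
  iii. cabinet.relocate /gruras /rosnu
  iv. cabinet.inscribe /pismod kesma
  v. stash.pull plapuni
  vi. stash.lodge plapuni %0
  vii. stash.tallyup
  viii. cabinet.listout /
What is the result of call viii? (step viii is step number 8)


! 1. cabinet.inscribe(p: /rosnu, c: cocri) => created
! 2. cabinet.erase(p: /rosnu) => ok
! 3. cabinet.relocate(s: /gruras, d: /rosnu) => ok
! 4. cabinet.inscribe(p: /pismod, c: kesma) => created
! 5. stash.pull(k: plapuni) => sudri
! 6. stash.lodge(k: plapuni, v: %0) => sudri
! 7. stash.tallyup() => 2
! 8. cabinet.listout(p: /) => [pismod, rosnu]

Answer: [pismod, rosnu]


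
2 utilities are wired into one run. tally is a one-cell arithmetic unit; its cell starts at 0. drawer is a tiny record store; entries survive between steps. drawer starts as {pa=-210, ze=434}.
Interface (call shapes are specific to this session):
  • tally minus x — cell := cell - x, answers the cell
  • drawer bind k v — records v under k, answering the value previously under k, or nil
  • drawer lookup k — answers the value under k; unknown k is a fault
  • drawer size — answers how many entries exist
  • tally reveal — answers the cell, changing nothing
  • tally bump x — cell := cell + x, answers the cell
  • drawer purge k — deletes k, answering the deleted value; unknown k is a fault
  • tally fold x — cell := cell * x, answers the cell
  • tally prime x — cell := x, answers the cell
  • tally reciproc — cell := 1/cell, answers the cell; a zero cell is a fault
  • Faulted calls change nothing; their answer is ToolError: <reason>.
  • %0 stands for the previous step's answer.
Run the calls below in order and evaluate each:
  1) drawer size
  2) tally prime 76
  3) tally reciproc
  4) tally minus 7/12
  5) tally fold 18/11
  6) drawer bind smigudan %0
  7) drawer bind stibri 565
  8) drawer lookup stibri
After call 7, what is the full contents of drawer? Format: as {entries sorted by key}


==> drawer size()
<== 2
==> tally prime(x=76)
<== 76
==> tally reciproc()
<== 1/76
==> tally minus(x=7/12)
<== -65/114
==> tally fold(x=18/11)
<== -195/209
==> drawer bind(k=smigudan, v=%0)
<== nil
==> drawer bind(k=stibri, v=565)
<== nil
==> drawer lookup(k=stibri)
<== 565

Answer: {pa=-210, smigudan=-195/209, stibri=565, ze=434}


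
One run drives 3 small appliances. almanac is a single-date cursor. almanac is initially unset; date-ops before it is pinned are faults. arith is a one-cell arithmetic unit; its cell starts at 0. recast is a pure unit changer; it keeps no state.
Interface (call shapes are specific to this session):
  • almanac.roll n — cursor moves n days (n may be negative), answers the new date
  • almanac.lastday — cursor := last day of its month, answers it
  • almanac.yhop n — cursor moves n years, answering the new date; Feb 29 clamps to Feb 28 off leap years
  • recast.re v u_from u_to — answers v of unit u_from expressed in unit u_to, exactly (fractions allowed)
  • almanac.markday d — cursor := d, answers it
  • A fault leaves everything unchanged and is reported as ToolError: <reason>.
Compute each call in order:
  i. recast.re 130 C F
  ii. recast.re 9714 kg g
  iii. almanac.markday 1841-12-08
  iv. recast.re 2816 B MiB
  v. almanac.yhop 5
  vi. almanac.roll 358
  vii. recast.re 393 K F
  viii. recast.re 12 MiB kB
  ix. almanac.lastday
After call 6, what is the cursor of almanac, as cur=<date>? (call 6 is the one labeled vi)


;; recast.re(v: 130, u_from: C, u_to: F) ~> 266
;; recast.re(v: 9714, u_from: kg, u_to: g) ~> 9714000
;; almanac.markday(d: 1841-12-08) ~> 1841-12-08
;; recast.re(v: 2816, u_from: B, u_to: MiB) ~> 11/4096
;; almanac.yhop(n: 5) ~> 1846-12-08
;; almanac.roll(n: 358) ~> 1847-12-01
;; recast.re(v: 393, u_from: K, u_to: F) ~> 24773/100
;; recast.re(v: 12, u_from: MiB, u_to: kB) ~> 1572864/125
;; almanac.lastday() ~> 1847-12-31

Answer: cur=1847-12-01


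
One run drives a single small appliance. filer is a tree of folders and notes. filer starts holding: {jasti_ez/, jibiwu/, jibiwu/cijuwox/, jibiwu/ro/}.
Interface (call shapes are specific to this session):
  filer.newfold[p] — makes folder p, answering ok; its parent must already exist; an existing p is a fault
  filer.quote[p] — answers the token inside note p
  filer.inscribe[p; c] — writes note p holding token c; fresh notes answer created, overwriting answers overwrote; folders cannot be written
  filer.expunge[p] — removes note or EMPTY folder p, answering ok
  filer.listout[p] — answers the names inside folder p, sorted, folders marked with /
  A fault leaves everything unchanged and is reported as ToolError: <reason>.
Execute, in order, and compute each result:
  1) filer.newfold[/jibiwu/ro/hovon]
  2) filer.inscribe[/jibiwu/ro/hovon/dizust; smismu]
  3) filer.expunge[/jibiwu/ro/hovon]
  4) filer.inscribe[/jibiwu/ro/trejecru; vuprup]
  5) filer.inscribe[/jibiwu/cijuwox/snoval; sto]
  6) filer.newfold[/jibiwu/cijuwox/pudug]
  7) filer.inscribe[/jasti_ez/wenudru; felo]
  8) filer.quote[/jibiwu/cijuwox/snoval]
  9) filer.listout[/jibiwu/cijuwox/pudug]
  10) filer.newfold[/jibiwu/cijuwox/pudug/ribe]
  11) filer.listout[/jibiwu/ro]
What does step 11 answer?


Answer: [hovon/, trejecru]

Derivation:
# 1. newfold(p='/jibiwu/ro/hovon') -> ok
# 2. inscribe(p='/jibiwu/ro/hovon/dizust', c='smismu') -> created
# 3. expunge(p='/jibiwu/ro/hovon') -> ToolError: not empty
# 4. inscribe(p='/jibiwu/ro/trejecru', c='vuprup') -> created
# 5. inscribe(p='/jibiwu/cijuwox/snoval', c='sto') -> created
# 6. newfold(p='/jibiwu/cijuwox/pudug') -> ok
# 7. inscribe(p='/jasti_ez/wenudru', c='felo') -> created
# 8. quote(p='/jibiwu/cijuwox/snoval') -> sto
# 9. listout(p='/jibiwu/cijuwox/pudug') -> []
# 10. newfold(p='/jibiwu/cijuwox/pudug/ribe') -> ok
# 11. listout(p='/jibiwu/ro') -> [hovon/, trejecru]


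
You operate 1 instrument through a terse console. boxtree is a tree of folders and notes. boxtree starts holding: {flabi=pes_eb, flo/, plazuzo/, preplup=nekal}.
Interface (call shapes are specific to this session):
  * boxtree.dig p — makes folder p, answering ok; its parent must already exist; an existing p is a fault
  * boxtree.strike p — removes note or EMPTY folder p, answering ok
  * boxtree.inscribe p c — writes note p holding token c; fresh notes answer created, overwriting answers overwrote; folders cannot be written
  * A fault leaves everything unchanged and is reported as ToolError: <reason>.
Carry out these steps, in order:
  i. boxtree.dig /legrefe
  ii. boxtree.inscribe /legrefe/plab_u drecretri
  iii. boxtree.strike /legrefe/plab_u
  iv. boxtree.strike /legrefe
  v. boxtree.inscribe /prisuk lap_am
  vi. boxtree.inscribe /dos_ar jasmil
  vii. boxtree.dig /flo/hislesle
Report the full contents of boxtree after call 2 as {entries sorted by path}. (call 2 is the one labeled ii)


Answer: {flabi=pes_eb, flo/, legrefe/, legrefe/plab_u=drecretri, plazuzo/, preplup=nekal}

Derivation:
;; boxtree.dig(p: /legrefe) -> ok
;; boxtree.inscribe(p: /legrefe/plab_u, c: drecretri) -> created
;; boxtree.strike(p: /legrefe/plab_u) -> ok
;; boxtree.strike(p: /legrefe) -> ok
;; boxtree.inscribe(p: /prisuk, c: lap_am) -> created
;; boxtree.inscribe(p: /dos_ar, c: jasmil) -> created
;; boxtree.dig(p: /flo/hislesle) -> ok


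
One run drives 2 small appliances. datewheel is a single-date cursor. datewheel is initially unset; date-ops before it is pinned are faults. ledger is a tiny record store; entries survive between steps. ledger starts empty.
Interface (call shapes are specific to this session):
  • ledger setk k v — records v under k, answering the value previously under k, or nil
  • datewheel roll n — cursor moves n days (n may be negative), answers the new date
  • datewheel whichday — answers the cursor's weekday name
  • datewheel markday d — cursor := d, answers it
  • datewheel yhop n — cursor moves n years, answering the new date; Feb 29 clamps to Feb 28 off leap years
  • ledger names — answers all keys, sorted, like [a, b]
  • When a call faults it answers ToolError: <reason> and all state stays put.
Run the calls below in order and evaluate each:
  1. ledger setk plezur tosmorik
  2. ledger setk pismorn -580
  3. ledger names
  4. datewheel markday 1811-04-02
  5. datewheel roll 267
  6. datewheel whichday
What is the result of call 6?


CALL ledger setk[k=plezur; v=tosmorik]
RET  nil
CALL ledger setk[k=pismorn; v=-580]
RET  nil
CALL ledger names[]
RET  [pismorn, plezur]
CALL datewheel markday[d=1811-04-02]
RET  1811-04-02
CALL datewheel roll[n=267]
RET  1811-12-25
CALL datewheel whichday[]
RET  Wednesday

Answer: Wednesday


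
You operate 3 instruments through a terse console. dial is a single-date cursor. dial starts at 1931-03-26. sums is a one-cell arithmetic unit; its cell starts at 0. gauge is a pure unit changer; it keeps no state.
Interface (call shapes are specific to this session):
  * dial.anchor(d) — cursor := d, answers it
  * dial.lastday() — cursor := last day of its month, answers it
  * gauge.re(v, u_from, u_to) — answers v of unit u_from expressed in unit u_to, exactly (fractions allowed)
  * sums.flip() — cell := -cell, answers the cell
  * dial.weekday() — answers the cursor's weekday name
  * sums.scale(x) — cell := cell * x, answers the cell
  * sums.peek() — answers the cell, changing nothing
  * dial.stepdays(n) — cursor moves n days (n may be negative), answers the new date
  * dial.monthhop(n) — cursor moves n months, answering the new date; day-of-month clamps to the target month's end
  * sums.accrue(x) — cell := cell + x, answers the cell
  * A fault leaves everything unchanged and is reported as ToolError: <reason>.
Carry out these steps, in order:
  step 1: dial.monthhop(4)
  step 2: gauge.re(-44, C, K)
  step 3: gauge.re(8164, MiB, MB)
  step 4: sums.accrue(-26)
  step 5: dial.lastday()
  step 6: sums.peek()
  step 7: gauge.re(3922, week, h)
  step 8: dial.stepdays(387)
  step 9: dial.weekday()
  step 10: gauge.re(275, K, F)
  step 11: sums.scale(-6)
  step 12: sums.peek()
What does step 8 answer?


-- monthhop(4) -> 1931-07-26
-- re(-44, C, K) -> 4583/20
-- re(8164, MiB, MB) -> 133758976/15625
-- accrue(-26) -> -26
-- lastday() -> 1931-07-31
-- peek() -> -26
-- re(3922, week, h) -> 658896
-- stepdays(387) -> 1932-08-21
-- weekday() -> Sunday
-- re(275, K, F) -> 3533/100
-- scale(-6) -> 156
-- peek() -> 156

Answer: 1932-08-21


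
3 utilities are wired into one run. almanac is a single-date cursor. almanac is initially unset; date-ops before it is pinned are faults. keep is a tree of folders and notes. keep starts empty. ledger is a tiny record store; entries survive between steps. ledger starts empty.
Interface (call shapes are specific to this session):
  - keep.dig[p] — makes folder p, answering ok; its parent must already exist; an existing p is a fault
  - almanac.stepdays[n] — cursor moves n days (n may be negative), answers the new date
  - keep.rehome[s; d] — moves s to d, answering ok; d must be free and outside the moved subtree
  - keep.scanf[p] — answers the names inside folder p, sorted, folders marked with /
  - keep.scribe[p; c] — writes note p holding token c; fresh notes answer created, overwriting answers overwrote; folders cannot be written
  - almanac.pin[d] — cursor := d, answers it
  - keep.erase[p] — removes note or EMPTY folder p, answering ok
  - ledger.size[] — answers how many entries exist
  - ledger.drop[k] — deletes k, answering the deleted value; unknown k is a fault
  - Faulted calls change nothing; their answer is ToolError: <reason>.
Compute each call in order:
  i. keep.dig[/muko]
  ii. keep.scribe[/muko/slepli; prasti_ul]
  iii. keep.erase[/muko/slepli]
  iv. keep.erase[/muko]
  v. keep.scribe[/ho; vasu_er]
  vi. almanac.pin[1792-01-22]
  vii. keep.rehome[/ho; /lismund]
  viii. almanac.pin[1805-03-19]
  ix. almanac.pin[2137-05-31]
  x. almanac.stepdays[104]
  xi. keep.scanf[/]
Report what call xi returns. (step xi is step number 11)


Answer: [lismund]

Derivation:
-> dig(p=/muko)
<- ok
-> scribe(p=/muko/slepli, c=prasti_ul)
<- created
-> erase(p=/muko/slepli)
<- ok
-> erase(p=/muko)
<- ok
-> scribe(p=/ho, c=vasu_er)
<- created
-> pin(d=1792-01-22)
<- 1792-01-22
-> rehome(s=/ho, d=/lismund)
<- ok
-> pin(d=1805-03-19)
<- 1805-03-19
-> pin(d=2137-05-31)
<- 2137-05-31
-> stepdays(n=104)
<- 2137-09-12
-> scanf(p=/)
<- [lismund]


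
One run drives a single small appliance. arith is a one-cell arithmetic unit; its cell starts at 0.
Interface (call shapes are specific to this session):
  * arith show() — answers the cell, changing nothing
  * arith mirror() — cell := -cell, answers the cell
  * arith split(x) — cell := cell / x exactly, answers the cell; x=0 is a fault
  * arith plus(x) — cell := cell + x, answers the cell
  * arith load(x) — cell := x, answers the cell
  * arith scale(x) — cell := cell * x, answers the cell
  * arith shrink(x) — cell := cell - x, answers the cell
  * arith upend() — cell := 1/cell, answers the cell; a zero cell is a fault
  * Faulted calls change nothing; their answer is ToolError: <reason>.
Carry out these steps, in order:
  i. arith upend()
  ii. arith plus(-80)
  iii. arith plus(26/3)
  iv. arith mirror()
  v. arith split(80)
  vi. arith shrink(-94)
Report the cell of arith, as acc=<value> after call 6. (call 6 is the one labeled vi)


// arith upend() == ToolError: reciprocal of zero
// arith plus(x='-80') == -80
// arith plus(x='26/3') == -214/3
// arith mirror() == 214/3
// arith split(x='80') == 107/120
// arith shrink(x='-94') == 11387/120

Answer: acc=11387/120


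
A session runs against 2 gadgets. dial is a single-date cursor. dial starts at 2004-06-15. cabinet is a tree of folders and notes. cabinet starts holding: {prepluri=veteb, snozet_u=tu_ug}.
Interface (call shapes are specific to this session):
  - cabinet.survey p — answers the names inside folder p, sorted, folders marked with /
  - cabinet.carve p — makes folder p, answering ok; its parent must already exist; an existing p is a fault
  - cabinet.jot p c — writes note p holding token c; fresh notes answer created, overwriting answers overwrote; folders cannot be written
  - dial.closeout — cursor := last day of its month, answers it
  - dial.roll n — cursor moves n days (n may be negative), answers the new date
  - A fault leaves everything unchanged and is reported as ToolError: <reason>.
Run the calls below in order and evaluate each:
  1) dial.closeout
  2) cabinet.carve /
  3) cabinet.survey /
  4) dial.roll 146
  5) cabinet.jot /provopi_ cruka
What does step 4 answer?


==> dial.closeout()
<== 2004-06-30
==> cabinet.carve(p: /)
<== ToolError: exists
==> cabinet.survey(p: /)
<== [prepluri, snozet_u]
==> dial.roll(n: 146)
<== 2004-11-23
==> cabinet.jot(p: /provopi_, c: cruka)
<== created

Answer: 2004-11-23


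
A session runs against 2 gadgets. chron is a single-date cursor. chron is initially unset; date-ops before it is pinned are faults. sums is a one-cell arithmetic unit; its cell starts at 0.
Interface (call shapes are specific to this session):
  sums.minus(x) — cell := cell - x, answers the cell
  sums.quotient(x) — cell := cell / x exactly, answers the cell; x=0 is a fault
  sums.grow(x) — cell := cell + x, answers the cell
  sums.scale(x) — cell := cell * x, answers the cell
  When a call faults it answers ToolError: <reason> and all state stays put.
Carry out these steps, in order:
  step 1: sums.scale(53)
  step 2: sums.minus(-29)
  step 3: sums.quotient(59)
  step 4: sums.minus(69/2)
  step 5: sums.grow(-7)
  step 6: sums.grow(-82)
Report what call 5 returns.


Now I run sums.scale with x='53', — result: 0.
Now I run sums.minus with x='-29', and see 29.
Invoking sums.quotient with x='59': 29/59.
Then sums.minus with x='69/2', and see -4013/118.
Invoking sums.grow with x='-7', — result: -4839/118.
Invoking sums.grow with x='-82': -14515/118.

Answer: -4839/118


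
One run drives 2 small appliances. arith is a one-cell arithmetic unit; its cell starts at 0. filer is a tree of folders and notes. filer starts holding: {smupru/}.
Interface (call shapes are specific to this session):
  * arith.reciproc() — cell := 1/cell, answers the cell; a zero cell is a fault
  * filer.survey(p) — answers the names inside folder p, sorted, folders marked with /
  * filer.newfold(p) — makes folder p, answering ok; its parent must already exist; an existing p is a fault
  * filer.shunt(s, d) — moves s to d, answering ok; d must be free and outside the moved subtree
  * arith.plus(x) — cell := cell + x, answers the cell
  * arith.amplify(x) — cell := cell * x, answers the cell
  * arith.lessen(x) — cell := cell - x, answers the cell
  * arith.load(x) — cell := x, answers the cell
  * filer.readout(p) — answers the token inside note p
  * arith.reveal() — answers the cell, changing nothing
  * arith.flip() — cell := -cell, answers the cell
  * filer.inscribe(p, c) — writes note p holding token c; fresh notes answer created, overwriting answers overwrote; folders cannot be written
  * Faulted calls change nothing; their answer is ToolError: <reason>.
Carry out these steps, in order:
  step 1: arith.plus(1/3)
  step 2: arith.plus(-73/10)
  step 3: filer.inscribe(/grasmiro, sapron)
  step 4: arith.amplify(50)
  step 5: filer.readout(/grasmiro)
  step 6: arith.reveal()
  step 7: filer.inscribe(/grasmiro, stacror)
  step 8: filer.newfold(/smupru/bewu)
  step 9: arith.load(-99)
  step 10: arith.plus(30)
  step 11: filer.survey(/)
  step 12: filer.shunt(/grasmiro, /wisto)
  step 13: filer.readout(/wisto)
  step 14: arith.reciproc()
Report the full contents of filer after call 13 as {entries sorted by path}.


Answer: {smupru/, smupru/bewu/, wisto=stacror}

Derivation:
==> arith.plus(x: 1/3)
<== 1/3
==> arith.plus(x: -73/10)
<== -209/30
==> filer.inscribe(p: /grasmiro, c: sapron)
<== created
==> arith.amplify(x: 50)
<== -1045/3
==> filer.readout(p: /grasmiro)
<== sapron
==> arith.reveal()
<== -1045/3
==> filer.inscribe(p: /grasmiro, c: stacror)
<== overwrote
==> filer.newfold(p: /smupru/bewu)
<== ok
==> arith.load(x: -99)
<== -99
==> arith.plus(x: 30)
<== -69
==> filer.survey(p: /)
<== [grasmiro, smupru/]
==> filer.shunt(s: /grasmiro, d: /wisto)
<== ok
==> filer.readout(p: /wisto)
<== stacror
==> arith.reciproc()
<== -1/69


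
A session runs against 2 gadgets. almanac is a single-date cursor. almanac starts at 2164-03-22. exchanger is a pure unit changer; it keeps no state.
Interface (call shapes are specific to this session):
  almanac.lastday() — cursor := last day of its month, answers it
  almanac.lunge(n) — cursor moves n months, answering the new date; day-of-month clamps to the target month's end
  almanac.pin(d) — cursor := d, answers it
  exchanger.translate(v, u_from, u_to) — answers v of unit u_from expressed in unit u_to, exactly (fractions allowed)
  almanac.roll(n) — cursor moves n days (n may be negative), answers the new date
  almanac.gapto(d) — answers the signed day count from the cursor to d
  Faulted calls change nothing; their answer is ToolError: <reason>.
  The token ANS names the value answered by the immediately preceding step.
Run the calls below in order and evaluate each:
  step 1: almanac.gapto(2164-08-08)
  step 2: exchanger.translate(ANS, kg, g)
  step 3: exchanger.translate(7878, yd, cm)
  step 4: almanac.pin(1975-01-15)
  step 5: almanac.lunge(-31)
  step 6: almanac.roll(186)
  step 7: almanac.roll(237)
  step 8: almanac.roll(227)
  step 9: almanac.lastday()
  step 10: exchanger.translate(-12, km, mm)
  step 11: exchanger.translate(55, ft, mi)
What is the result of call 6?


Step: almanac.gapto[d→2164-08-08]
Result: 139
Step: exchanger.translate[v→ANS; u_from→kg; u_to→g]
Result: 139000
Step: exchanger.translate[v→7878; u_from→yd; u_to→cm]
Result: 18009108/25
Step: almanac.pin[d→1975-01-15]
Result: 1975-01-15
Step: almanac.lunge[n→-31]
Result: 1972-06-15
Step: almanac.roll[n→186]
Result: 1972-12-18
Step: almanac.roll[n→237]
Result: 1973-08-12
Step: almanac.roll[n→227]
Result: 1974-03-27
Step: almanac.lastday[]
Result: 1974-03-31
Step: exchanger.translate[v→-12; u_from→km; u_to→mm]
Result: -12000000
Step: exchanger.translate[v→55; u_from→ft; u_to→mi]
Result: 1/96

Answer: 1972-12-18


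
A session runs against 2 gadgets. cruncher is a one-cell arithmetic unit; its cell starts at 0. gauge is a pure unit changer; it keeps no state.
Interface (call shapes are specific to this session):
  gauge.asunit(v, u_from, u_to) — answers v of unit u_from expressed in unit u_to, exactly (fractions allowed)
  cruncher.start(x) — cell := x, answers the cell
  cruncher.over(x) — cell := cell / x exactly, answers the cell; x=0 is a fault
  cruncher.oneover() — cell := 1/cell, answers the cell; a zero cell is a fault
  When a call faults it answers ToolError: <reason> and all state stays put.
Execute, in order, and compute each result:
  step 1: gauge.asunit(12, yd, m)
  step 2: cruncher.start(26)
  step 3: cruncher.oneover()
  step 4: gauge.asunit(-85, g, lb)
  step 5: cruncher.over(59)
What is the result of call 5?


·→ asunit(12, yd, m)
·← 6858/625
·→ start(26)
·← 26
·→ oneover()
·← 1/26
·→ asunit(-85, g, lb)
·← -8500000/45359237
·→ over(59)
·← 1/1534

Answer: 1/1534
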